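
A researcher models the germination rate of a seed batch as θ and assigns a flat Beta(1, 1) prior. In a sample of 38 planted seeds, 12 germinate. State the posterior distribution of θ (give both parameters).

Posterior: Beta(13, 27)

Observing 12 successes and 26 failures updates Beta(1, 1) by adding the success and failure counts to the two shape parameters: α = 1+12 = 13, β = 1+26 = 27.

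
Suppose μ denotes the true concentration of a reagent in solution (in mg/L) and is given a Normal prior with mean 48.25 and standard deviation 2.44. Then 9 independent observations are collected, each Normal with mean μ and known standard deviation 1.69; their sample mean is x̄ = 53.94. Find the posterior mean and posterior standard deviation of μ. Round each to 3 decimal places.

With known σ, the Normal prior is conjugate. Weight on the data is w = (n/σ²)/(n/σ² + 1/τ₀²) = 3.15115/(3.15115+0.167966) = 0.94939.
Posterior mean = w·x̄ + (1−w)·μ₀ = 0.94939·53.94 + 0.050606·48.25 = 53.652. Posterior variance = 1/(3.15115+0.167966) = 0.301285, so SD = 0.549.

Posterior mean ≈ 53.652; posterior SD ≈ 0.549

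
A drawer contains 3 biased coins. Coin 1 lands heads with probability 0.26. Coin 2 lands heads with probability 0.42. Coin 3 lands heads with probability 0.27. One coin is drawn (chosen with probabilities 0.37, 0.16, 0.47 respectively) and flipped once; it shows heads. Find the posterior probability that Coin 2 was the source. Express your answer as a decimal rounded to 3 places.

Tabulate prior·likelihood by source: [1] prior 0.37, lik 0.26, product 0.09620; [2] prior 0.16, lik 0.42, product 0.06720; [3] prior 0.47, lik 0.27, product 0.1269.
Normalizing constant = 0.29030; the posterior for Coin 2 is its product over the sum, 0.06720/0.29030 = 0.231.

Posterior probability ≈ 0.231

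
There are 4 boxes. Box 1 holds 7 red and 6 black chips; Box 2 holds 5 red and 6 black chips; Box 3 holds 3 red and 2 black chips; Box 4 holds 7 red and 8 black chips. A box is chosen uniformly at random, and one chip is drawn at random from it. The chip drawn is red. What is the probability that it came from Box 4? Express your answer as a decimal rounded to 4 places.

Posterior probability ≈ 0.2266

P(red|Box 1) = 0.5385; P(red|Box 2) = 0.4545; P(red|Box 3) = 0.6; P(red|Box 4) = 0.4667.
Prior × likelihood for each source: 0.25·0.5385=0.1346, 0.25·0.4545=0.1136, 0.25·0.6=0.1500, 0.25·0.4667=0.1167. Summing gives P(red) = 0.51492.
P(Box 4 | red) = 0.1167 / 0.51492 = 0.2266.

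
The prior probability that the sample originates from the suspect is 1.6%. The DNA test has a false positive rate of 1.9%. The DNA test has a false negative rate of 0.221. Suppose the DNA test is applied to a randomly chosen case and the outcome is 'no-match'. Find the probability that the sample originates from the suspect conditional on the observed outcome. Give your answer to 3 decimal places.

P(H | E) ≈ 0.004

Let H be the event that the sample originates from the suspect. P(H) = 0.016, so P(¬H) = 0.984. With E the 'no-match' result, P(E|H) = 0.221 and P(E|¬H) = 0.981.
P(E) = 0.221·0.016 + 0.981·0.984 = 0.0035360 + 0.96530 = 0.96884.
By Bayes' theorem, P(H|E) = 0.0035360 / 0.96884 = 0.004.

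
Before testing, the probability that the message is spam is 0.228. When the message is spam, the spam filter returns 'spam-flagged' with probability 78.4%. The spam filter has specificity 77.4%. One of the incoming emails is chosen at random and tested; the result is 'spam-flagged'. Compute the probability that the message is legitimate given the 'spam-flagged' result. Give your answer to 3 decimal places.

P(¬H | E) ≈ 0.494

Let H be the event that the message is spam. P(H) = 0.228, so P(¬H) = 0.772. With E the 'spam-flagged' result, P(E|H) = 0.784 and P(E|¬H) = 0.226.
P(E) = 0.784·0.228 + 0.226·0.772 = 0.17875 + 0.17447 = 0.35322.
By Bayes' theorem, P(H|E) = 0.17875 / 0.35322 = 0.506. Hence P(¬H|E) = 1 − 0.506 = 0.494.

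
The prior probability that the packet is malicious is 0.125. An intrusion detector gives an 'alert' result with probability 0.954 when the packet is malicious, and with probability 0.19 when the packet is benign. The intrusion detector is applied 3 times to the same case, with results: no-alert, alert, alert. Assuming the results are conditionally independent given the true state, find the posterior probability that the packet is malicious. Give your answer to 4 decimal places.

Let H be the event that the packet is malicious; start with P(H) = 0.125. P('alert'|H) = 0.954, P('alert'|¬H) = 0.19.
Update on result 1 ('no-alert'): P(H) ← 0.046·0.1250 / (0.046·0.1250 + 0.81·0.8750) = 0.0057500/0.71450 = 0.0080.
Update on result 2 ('alert'): P(H) ← 0.954·0.0080 / (0.954·0.0080 + 0.19·0.9920) = 0.0076774/0.19615 = 0.0391.
Update on result 3 ('alert'): P(H) ← 0.954·0.0391 / (0.954·0.0391 + 0.19·0.9609) = 0.037340/0.21990 = 0.1698.

Posterior P(H) ≈ 0.1698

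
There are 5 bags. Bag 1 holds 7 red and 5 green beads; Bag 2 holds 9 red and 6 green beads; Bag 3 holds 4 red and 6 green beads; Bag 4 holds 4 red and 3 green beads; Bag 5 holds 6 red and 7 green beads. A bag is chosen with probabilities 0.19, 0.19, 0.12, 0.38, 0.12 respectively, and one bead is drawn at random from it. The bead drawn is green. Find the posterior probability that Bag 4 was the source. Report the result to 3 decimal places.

Posterior probability ≈ 0.358

P(green|Bag 1) = 0.4167; P(green|Bag 2) = 0.4; P(green|Bag 3) = 0.6; P(green|Bag 4) = 0.4286; P(green|Bag 5) = 0.5385.
Prior × likelihood for each source: 0.19·0.4167=0.07917, 0.19·0.4=0.07600, 0.12·0.6=0.07200, 0.38·0.4286=0.1629, 0.12·0.5385=0.06462. Summing gives P(green) = 0.45464.
P(Bag 4 | green) = 0.1629 / 0.45464 = 0.358.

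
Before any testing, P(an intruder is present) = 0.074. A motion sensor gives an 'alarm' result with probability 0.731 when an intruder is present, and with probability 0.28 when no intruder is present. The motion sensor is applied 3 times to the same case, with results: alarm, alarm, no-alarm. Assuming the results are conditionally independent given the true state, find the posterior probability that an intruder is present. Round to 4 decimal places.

Let H be the event that an intruder is present; start with P(H) = 0.074. P('alarm'|H) = 0.731, P('alarm'|¬H) = 0.28.
Update on result 1 ('alarm'): P(H) ← 0.731·0.0740 / (0.731·0.0740 + 0.28·0.9260) = 0.054094/0.31337 = 0.1726.
Update on result 2 ('alarm'): P(H) ← 0.731·0.1726 / (0.731·0.1726 + 0.28·0.8274) = 0.12618/0.35785 = 0.3526.
Update on result 3 ('no-alarm'): P(H) ← 0.269·0.3526 / (0.269·0.3526 + 0.72·0.6474) = 0.094854/0.56097 = 0.1691.

Posterior P(H) ≈ 0.1691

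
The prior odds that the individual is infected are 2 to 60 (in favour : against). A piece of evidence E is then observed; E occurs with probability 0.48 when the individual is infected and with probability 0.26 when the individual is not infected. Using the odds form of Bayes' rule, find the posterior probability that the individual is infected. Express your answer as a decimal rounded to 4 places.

Prior odds = 2/60 = 0.033333. In log-odds, ln(0.033333) = -3.4012.
Add log likelihood ratio: ln(1.8462) = 0.61310.
Posterior log-odds = -2.7881, so posterior odds = exp(-2.7881) = 0.061538. Converting, P(H|E) = 0.061538/1.0615 = 0.0580.

Posterior probability ≈ 0.0580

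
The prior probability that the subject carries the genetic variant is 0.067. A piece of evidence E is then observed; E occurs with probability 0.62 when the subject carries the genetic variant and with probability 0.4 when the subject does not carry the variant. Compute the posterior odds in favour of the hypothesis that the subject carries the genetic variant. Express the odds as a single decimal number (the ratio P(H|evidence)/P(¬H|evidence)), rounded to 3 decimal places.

Posterior odds ≈ 0.111

Prior odds = 0.067/(1−0.067) = 0.071811. In log-odds, ln(0.071811) = -2.6337.
Add log likelihood ratio: ln(1.5500) = 0.43825.
Posterior log-odds = -2.1955, so posterior odds = exp(-2.1955) = 0.11131.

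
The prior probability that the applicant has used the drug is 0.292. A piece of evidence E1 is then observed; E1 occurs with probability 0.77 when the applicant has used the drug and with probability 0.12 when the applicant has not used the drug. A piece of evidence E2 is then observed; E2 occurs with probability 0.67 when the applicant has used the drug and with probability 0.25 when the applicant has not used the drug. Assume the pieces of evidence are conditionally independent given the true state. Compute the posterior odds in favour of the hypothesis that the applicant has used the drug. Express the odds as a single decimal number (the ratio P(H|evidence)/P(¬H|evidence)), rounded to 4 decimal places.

Posterior odds ≈ 7.0924

Prior odds = 0.292/(1−0.292) = 0.41243. In log-odds, ln(0.41243) = -0.88569.
Add log likelihood ratios: ln(6.4167) + ln(2.6800) = 2.8447.
Posterior log-odds = 1.9590, so posterior odds = exp(1.9590) = 7.0924.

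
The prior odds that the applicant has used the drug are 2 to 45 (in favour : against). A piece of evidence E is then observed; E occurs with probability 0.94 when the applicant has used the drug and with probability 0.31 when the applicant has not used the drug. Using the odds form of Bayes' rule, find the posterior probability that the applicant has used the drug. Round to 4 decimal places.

Posterior probability ≈ 0.1188

Prior odds = 2/45 = 0.044444.
Likelihood ratio for E = 0.94/0.31 = 3.0323.
Posterior odds = prior odds × LR = 0.13477.
Posterior probability = odds/(1+odds) = 0.13477/1.1348 = 0.1188.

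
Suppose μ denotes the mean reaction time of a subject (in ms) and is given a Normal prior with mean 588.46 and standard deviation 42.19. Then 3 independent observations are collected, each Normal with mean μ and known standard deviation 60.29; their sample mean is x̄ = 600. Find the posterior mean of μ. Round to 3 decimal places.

Posterior mean ≈ 595.326

Prior precision 1/τ₀² = 1/42.19² = 0.00056180; data precision n/σ² = 3/60.29² = 0.00082534.
Posterior precision = 0.00056180 + 0.00082534 = 0.00138713.
Posterior mean = (0.00056180·588.46 + 0.00082534·600) / 0.00138713 = 595.326.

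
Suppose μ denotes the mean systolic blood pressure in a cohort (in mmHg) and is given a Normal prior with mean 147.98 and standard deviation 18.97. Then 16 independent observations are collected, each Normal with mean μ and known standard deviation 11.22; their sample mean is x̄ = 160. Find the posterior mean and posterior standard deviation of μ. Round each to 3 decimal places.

Posterior mean ≈ 159.743; posterior SD ≈ 2.775

With known σ, the Normal prior is conjugate. Weight on the data is w = (n/σ²)/(n/σ² + 1/τ₀²) = 0.127097/(0.127097+0.00277885) = 0.97860.
Posterior mean = w·x̄ + (1−w)·μ₀ = 0.97860·160 + 0.021396·147.98 = 159.743. Posterior variance = 1/(0.127097+0.00277885) = 7.69968, so SD = 2.775.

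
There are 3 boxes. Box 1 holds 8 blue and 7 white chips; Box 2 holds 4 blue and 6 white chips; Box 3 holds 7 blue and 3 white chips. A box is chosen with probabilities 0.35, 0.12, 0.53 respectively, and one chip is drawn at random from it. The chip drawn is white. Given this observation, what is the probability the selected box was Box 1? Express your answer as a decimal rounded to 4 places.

Posterior probability ≈ 0.4142

P(white|Box 1) = 0.4667; P(white|Box 2) = 0.6; P(white|Box 3) = 0.3.
Prior × likelihood for each source: 0.35·0.4667=0.1633, 0.12·0.6=0.07200, 0.53·0.3=0.1590. Summing gives P(white) = 0.39433.
P(Box 1 | white) = 0.1633 / 0.39433 = 0.4142.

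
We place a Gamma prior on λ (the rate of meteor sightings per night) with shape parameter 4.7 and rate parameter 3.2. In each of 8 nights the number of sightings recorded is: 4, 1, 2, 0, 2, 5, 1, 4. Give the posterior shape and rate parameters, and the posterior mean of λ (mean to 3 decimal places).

The Poisson likelihood adds the total count to the shape and the number of exposure periods to the rate. Here ∑xᵢ = 19 and n = 8, so shape 4.7→23.7 and rate 3.2→11.2.
E[λ | data] = 23.7/11.2 = 2.116.

Posterior: Gamma(shape=23.7, rate=11.2); mean ≈ 2.116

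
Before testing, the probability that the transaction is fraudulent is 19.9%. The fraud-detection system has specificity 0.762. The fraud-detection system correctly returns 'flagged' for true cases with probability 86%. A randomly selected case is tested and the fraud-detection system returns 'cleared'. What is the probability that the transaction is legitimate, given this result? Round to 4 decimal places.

P(¬H | E) ≈ 0.9563

Let H be the event that the transaction is fraudulent. P(H) = 0.199, so P(¬H) = 0.801. With E the 'cleared' result, P(E|H) = 0.14 and P(E|¬H) = 0.762.
P(E) = 0.14·0.199 + 0.762·0.801 = 0.027860 + 0.61036 = 0.63822.
By Bayes' theorem, P(H|E) = 0.027860 / 0.63822 = 0.0437. Hence P(¬H|E) = 1 − 0.0437 = 0.9563.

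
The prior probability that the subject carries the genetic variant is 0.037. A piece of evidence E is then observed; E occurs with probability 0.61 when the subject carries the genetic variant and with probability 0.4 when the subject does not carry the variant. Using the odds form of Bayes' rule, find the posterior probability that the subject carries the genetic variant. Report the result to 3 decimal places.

Prior odds = 0.037/(1−0.037) = 0.038422.
Likelihood ratio for E = 0.61/0.4 = 1.5250.
Posterior odds = prior odds × LR = 0.058593.
Posterior probability = odds/(1+odds) = 0.058593/1.0586 = 0.055.

Posterior probability ≈ 0.055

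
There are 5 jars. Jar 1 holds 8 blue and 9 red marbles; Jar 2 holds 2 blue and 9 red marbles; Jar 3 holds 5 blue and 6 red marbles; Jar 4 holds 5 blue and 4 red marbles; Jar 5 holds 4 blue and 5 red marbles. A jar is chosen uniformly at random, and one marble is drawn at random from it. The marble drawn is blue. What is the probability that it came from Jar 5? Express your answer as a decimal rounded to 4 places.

P(blue|Jar 1) = 0.4706; P(blue|Jar 2) = 0.1818; P(blue|Jar 3) = 0.4545; P(blue|Jar 4) = 0.5556; P(blue|Jar 5) = 0.4444.
Prior × likelihood for each source: 0.2·0.4706=0.09412, 0.2·0.1818=0.03636, 0.2·0.4545=0.09091, 0.2·0.5556=0.1111, 0.2·0.4444=0.08889. Summing gives P(blue) = 0.42139.
P(Jar 5 | blue) = 0.08889 / 0.42139 = 0.2109.

Posterior probability ≈ 0.2109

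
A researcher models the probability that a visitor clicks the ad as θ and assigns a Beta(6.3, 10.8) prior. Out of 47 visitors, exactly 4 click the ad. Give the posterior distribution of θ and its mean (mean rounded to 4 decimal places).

Posterior: Beta(10.3, 53.8); mean ≈ 0.1607

Observing 4 successes and 43 failures updates Beta(6.3, 10.8) by adding the success and failure counts to the two shape parameters: α = 6.3+4 = 10.3, β = 10.8+43 = 53.8.
E[θ | data] = 10.3/(10.3+53.8) = 0.1607.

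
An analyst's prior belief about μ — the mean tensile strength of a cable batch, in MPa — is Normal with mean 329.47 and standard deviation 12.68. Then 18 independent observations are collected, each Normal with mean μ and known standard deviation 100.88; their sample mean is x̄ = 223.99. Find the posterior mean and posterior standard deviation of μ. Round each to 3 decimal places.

Posterior mean ≈ 306.115; posterior SD ≈ 11.189

With known σ, the Normal prior is conjugate. Weight on the data is w = (n/σ²)/(n/σ² + 1/τ₀²) = 0.00176873/(0.00176873+0.00621959) = 0.22141.
Posterior mean = w·x̄ + (1−w)·μ₀ = 0.22141·223.99 + 0.77859·329.47 = 306.115. Posterior variance = 1/(0.00176873+0.00621959) = 125.183, so SD = 11.189.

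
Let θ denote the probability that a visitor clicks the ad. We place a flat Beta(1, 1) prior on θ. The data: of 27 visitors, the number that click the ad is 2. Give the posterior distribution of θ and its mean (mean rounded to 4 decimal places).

Posterior: Beta(3, 26); mean ≈ 0.1034

The binomial likelihood is conjugate to the Beta prior: with 2 successes and 25 failures, the posterior is Beta(1+2, 1+25) = Beta(3, 26).
Posterior mean = α/(α+β) = 3/29 = 0.1034.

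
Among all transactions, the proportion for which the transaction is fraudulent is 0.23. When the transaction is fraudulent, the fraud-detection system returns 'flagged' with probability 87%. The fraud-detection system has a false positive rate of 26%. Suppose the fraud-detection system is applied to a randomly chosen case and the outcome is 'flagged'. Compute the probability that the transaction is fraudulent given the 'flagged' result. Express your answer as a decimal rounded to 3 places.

P(H | E) ≈ 0.500

Let H be the event that the transaction is fraudulent. P(H) = 0.23, so P(¬H) = 0.77. With E the 'flagged' result, P(E|H) = 0.87 and P(E|¬H) = 0.26.
P(E) = 0.87·0.23 + 0.26·0.77 = 0.20010 + 0.20020 = 0.40030.
By Bayes' theorem, P(H|E) = 0.20010 / 0.40030 = 0.500.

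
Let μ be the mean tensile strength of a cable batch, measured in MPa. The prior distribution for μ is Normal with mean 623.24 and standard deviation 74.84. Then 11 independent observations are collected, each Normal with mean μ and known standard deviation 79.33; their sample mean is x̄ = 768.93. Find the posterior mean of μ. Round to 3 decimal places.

Posterior mean ≈ 755.428

With known σ, the Normal prior is conjugate. Weight on the data is w = (n/σ²)/(n/σ² + 1/τ₀²) = 0.00174790/(0.00174790+0.00017854) = 0.90732.
Posterior mean = w·x̄ + (1−w)·μ₀ = 0.90732·768.93 + 0.092678·623.24 = 755.428.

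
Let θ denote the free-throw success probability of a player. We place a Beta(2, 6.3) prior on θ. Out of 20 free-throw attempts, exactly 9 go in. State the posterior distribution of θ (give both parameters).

Posterior: Beta(11, 17.3)

The binomial likelihood is conjugate to the Beta prior: with 9 successes and 11 failures, the posterior is Beta(2+9, 6.3+11) = Beta(11, 17.3).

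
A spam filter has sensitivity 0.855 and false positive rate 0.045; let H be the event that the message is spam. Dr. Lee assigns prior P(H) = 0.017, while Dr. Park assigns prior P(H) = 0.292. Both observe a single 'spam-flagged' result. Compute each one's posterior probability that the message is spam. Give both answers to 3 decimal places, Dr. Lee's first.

Dr. Lee: 0.247; Dr. Park: 0.887

P('+'|H) = 0.855, P('+'|¬H) = 0.045.
Dr. Lee: numerator 0.855·0.017 = 0.014535; evidence = 0.014535+0.045·0.983 = 0.058770; posterior = 0.247.
Dr. Park: numerator 0.855·0.292 = 0.24966; evidence = 0.24966+0.045·0.708 = 0.28152; posterior = 0.887.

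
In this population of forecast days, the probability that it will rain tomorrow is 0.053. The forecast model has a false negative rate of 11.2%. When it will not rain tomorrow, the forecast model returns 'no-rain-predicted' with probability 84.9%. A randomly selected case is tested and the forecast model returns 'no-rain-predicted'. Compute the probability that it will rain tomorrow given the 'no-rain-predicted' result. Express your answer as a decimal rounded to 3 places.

Let H be the event that it will rain tomorrow. P(H) = 0.053, so P(¬H) = 0.947. With E the 'no-rain-predicted' result, P(E|H) = 0.112 and P(E|¬H) = 0.849.
P(E) = 0.112·0.053 + 0.849·0.947 = 0.0059360 + 0.80400 = 0.80994.
By Bayes' theorem, P(H|E) = 0.0059360 / 0.80994 = 0.007.

P(H | E) ≈ 0.007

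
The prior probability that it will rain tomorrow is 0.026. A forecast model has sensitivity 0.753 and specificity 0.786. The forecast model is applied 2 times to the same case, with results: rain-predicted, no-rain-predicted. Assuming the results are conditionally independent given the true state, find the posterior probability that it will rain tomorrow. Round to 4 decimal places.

Let H be the event that it will rain tomorrow; start with P(H) = 0.026. P('rain-predicted'|H) = 0.753, P('rain-predicted'|¬H) = 0.214.
Update on result 1 ('rain-predicted'): P(H) ← 0.753·0.0260 / (0.753·0.0260 + 0.214·0.9740) = 0.019578/0.22801 = 0.0859.
Update on result 2 ('no-rain-predicted'): P(H) ← 0.247·0.0859 / (0.247·0.0859 + 0.786·0.9141) = 0.021208/0.73972 = 0.0287.

Posterior P(H) ≈ 0.0287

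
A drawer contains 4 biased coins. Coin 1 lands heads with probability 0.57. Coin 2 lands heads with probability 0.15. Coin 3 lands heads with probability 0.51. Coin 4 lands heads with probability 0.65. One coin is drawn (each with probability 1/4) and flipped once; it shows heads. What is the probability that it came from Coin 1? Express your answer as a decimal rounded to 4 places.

Posterior probability ≈ 0.3032

Tabulate prior·likelihood by source: [1] prior 0.25, lik 0.57, product 0.1425; [2] prior 0.25, lik 0.15, product 0.03750; [3] prior 0.25, lik 0.51, product 0.1275; [4] prior 0.25, lik 0.65, product 0.1625.
Normalizing constant = 0.47000; the posterior for Coin 1 is its product over the sum, 0.1425/0.47000 = 0.3032.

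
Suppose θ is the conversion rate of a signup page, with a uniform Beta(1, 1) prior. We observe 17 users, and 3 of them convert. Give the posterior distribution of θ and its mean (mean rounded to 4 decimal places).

Posterior: Beta(4, 15); mean ≈ 0.2105

Observing 3 successes and 14 failures updates Beta(1, 1) by adding the success and failure counts to the two shape parameters: α = 1+3 = 4, β = 1+14 = 15.
Posterior mean = α/(α+β) = 4/19 = 0.2105.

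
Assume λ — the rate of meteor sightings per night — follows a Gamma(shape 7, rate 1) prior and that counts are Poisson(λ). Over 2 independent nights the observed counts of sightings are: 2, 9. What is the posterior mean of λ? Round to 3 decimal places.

Posterior mean ≈ 6.000

The Poisson likelihood adds the total count to the shape and the number of exposure periods to the rate. Here ∑xᵢ = 11 and n = 2, so shape 7→18 and rate 1→3.
Posterior mean = shape/rate = 18/3 = 6.000.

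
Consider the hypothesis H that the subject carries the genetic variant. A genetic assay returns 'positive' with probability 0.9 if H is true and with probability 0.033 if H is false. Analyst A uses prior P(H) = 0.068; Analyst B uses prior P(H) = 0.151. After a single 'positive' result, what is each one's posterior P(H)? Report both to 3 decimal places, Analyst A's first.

Analyst A: 0.666; Analyst B: 0.829

The likelihood ratio for a 'positive' result is 0.9/0.033 = 27.273.
Analyst A: prior odds 0.068/0.932 = 0.072961; posterior odds 1.9899; posterior probability 0.666.
Analyst B: prior odds 0.151/0.849 = 0.17786; posterior odds 4.8506; posterior probability 0.829.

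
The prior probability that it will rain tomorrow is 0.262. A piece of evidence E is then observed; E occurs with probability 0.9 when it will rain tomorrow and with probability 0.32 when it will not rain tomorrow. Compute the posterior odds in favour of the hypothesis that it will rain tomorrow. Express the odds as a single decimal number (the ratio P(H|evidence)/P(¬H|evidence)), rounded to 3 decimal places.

Prior odds = 0.262/(1−0.262) = 0.35501.
Likelihood ratio for E = 0.9/0.32 = 2.8125.
Posterior odds = prior odds × LR = 0.99848.

Posterior odds ≈ 0.998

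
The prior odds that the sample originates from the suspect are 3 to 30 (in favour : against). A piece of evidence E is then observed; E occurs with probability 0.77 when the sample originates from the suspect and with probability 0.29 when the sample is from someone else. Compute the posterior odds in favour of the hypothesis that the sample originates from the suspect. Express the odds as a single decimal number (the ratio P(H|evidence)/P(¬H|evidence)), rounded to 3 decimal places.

Posterior odds ≈ 0.266

Prior odds = 3/30 = 0.10000.
Likelihood ratio for E = 0.77/0.29 = 2.6552.
Posterior odds = prior odds × LR = 0.26552.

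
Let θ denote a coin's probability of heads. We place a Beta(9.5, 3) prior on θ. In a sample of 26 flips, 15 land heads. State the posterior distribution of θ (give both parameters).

Posterior: Beta(24.5, 14)

Observing 15 successes and 11 failures updates Beta(9.5, 3) by adding the success and failure counts to the two shape parameters: α = 9.5+15 = 24.5, β = 3+11 = 14.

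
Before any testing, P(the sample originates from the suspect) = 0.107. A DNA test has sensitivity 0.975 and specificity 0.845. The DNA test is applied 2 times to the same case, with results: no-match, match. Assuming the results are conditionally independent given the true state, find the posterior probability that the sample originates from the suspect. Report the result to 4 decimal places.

Posterior P(H) ≈ 0.0218

Let H be the event that the sample originates from the suspect; start with P(H) = 0.107. P('match'|H) = 0.975, P('match'|¬H) = 0.155.
Update on result 1 ('no-match'): P(H) ← 0.025·0.1070 / (0.025·0.1070 + 0.845·0.8930) = 0.0026750/0.75726 = 0.0035.
Update on result 2 ('match'): P(H) ← 0.975·0.0035 / (0.975·0.0035 + 0.155·0.9965) = 0.0034442/0.15790 = 0.0218.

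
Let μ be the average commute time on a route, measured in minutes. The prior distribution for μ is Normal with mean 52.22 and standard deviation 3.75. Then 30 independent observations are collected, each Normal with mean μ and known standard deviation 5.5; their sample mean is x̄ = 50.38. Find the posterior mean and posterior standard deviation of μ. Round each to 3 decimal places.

With known σ, the Normal prior is conjugate. Weight on the data is w = (n/σ²)/(n/σ² + 1/τ₀²) = 0.991736/(0.991736+0.0711111) = 0.93309.
Posterior mean = w·x̄ + (1−w)·μ₀ = 0.93309·50.38 + 0.066906·52.22 = 50.503. Posterior variance = 1/(0.991736+0.0711111) = 0.940870, so SD = 0.970.

Posterior mean ≈ 50.503; posterior SD ≈ 0.970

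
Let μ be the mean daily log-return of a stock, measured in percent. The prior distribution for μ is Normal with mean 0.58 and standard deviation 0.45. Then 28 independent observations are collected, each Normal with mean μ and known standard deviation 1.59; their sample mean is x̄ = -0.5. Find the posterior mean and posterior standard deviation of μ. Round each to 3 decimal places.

With known σ, the Normal prior is conjugate. Weight on the data is w = (n/σ²)/(n/σ² + 1/τ₀²) = 11.0755/(11.0755+4.93827) = 0.69162.
Posterior mean = w·x̄ + (1−w)·μ₀ = 0.69162·-0.5 + 0.30838·0.58 = -0.167. Posterior variance = 1/(11.0755+4.93827) = 0.0624462, so SD = 0.250.

Posterior mean ≈ -0.167; posterior SD ≈ 0.250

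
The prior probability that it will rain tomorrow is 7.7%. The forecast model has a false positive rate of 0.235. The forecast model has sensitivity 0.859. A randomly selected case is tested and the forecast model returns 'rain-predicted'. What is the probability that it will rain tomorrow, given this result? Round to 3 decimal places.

P(H | E) ≈ 0.234

Write H for 'it will rain tomorrow'. Prior odds H:¬H = 0.077/0.923 = 0.083424. For the 'rain-predicted' outcome, the likelihood ratio is 0.859/0.235 = 3.6553.
Posterior odds = 0.083424 × 3.6553 = 0.30494, so P(H|E) = 0.30494/(1+0.30494) = 0.234.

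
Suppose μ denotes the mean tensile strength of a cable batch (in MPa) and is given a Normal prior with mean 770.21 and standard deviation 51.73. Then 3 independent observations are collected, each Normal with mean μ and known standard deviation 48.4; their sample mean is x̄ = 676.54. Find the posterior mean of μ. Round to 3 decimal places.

Posterior mean ≈ 697.699

With known σ, the Normal prior is conjugate. Weight on the data is w = (n/σ²)/(n/σ² + 1/τ₀²) = 0.00128065/(0.00128065+0.00037369) = 0.77411.
Posterior mean = w·x̄ + (1−w)·μ₀ = 0.77411·676.54 + 0.22589·770.21 = 697.699.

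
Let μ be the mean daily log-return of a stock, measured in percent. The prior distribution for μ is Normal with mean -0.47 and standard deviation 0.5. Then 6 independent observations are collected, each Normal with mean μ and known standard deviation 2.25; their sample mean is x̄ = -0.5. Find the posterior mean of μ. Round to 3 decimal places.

Posterior mean ≈ -0.477

With known σ, the Normal prior is conjugate. Weight on the data is w = (n/σ²)/(n/σ² + 1/τ₀²) = 1.18519/(1.18519+4.00000) = 0.22857.
Posterior mean = w·x̄ + (1−w)·μ₀ = 0.22857·-0.5 + 0.77143·-0.47 = -0.477.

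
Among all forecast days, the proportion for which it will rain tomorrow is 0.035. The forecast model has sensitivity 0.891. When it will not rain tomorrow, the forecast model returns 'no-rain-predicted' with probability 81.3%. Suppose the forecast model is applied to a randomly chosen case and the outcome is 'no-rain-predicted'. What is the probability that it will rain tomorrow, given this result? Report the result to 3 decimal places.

Let H be the event that it will rain tomorrow. P(H) = 0.035, so P(¬H) = 0.965. With E the 'no-rain-predicted' result, P(E|H) = 0.109 and P(E|¬H) = 0.813.
P(E) = 0.109·0.035 + 0.813·0.965 = 0.0038150 + 0.78454 = 0.78836.
By Bayes' theorem, P(H|E) = 0.0038150 / 0.78836 = 0.005.

P(H | E) ≈ 0.005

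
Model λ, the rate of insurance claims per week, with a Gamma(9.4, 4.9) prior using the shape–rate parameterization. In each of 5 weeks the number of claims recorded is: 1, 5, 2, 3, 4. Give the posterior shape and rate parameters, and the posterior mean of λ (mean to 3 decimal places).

The Poisson likelihood adds the total count to the shape and the number of exposure periods to the rate. Here ∑xᵢ = 15 and n = 5, so shape 9.4→24.4 and rate 4.9→9.9.
E[λ | data] = 24.4/9.9 = 2.465.

Posterior: Gamma(shape=24.4, rate=9.9); mean ≈ 2.465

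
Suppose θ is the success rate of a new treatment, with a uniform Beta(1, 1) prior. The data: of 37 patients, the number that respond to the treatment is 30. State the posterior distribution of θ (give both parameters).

The binomial likelihood is conjugate to the Beta prior: with 30 successes and 7 failures, the posterior is Beta(1+30, 1+7) = Beta(31, 8).

Posterior: Beta(31, 8)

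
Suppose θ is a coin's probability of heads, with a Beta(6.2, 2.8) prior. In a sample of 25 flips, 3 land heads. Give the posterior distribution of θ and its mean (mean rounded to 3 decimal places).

Observing 3 successes and 22 failures updates Beta(6.2, 2.8) by adding the success and failure counts to the two shape parameters: α = 6.2+3 = 9.2, β = 2.8+22 = 24.8.
Posterior mean = α/(α+β) = 9.2/34 = 0.271.

Posterior: Beta(9.2, 24.8); mean ≈ 0.271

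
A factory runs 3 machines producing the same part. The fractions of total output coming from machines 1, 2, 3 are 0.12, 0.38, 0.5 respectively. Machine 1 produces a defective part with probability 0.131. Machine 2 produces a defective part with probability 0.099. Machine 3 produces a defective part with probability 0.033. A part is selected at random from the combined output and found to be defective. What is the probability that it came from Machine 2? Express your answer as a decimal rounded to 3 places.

Posterior probability ≈ 0.539

P(defective|M1) = 0.131; P(defective|M2) = 0.099; P(defective|M3) = 0.033.
Prior × likelihood for each source: 0.12·0.131=0.01572, 0.38·0.099=0.03762, 0.5·0.033=0.01650. Summing gives P(defective) = 0.069840.
P(Machine 2 | defective) = 0.03762 / 0.069840 = 0.539.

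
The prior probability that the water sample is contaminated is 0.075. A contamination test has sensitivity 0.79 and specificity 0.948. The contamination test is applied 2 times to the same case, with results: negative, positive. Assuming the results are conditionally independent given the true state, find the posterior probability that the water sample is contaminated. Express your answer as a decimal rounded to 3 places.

Posterior P(H) ≈ 0.214

With H the event that the water sample is contaminated, the joint likelihood of the observed sequence is P(data|H) = 0.21·0.79 = 0.16590 and P(data|¬H) = 0.948·0.052 = 0.049296.
Bayes: P(H|data) = 0.075·0.16590 / (0.075·0.16590 + 0.925·0.049296) = 0.012442/0.058041 = 0.2144.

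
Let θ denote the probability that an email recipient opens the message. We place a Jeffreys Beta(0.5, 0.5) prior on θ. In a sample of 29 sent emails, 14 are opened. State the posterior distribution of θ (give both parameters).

Posterior: Beta(14.5, 15.5)

Observing 14 successes and 15 failures updates Beta(0.5, 0.5) by adding the success and failure counts to the two shape parameters: α = 0.5+14 = 14.5, β = 0.5+15 = 15.5.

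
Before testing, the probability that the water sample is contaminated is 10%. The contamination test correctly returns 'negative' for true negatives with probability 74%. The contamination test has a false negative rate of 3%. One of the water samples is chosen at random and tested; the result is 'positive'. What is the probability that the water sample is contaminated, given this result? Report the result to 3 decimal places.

P(H | E) ≈ 0.293

Let H be the event that the water sample is contaminated. P(H) = 0.1, so P(¬H) = 0.9. With E the 'positive' result, P(E|H) = 0.97 and P(E|¬H) = 0.26.
P(E) = 0.97·0.1 + 0.26·0.9 = 0.097000 + 0.23400 = 0.33100.
By Bayes' theorem, P(H|E) = 0.097000 / 0.33100 = 0.293.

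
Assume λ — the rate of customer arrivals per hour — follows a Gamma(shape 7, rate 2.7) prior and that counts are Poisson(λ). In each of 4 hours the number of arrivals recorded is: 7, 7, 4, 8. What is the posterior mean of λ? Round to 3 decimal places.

Posterior mean ≈ 4.925

The Poisson likelihood adds the total count to the shape and the number of exposure periods to the rate. Here ∑xᵢ = 26 and n = 4, so shape 7→33 and rate 2.7→6.7.
Posterior mean = shape/rate = 33/6.7 = 4.925.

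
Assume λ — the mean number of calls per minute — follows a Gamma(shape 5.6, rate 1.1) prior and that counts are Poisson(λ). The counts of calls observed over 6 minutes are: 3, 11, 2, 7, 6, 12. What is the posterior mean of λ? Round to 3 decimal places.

The Poisson likelihood adds the total count to the shape and the number of exposure periods to the rate. Here ∑xᵢ = 41 and n = 6, so shape 5.6→46.6 and rate 1.1→7.1.
Posterior mean = shape/rate = 46.6/7.1 = 6.563.

Posterior mean ≈ 6.563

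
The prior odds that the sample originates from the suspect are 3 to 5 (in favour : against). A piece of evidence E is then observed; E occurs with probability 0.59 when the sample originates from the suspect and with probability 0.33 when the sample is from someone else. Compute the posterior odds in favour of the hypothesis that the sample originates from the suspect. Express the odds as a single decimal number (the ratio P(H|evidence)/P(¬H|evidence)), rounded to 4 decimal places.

Posterior odds ≈ 1.0727

Prior odds = 3/5 = 0.60000. In log-odds, ln(0.60000) = -0.51083.
Add log likelihood ratio: ln(1.7879) = 0.58103.
Posterior log-odds = 0.070204, so posterior odds = exp(0.070204) = 1.0727.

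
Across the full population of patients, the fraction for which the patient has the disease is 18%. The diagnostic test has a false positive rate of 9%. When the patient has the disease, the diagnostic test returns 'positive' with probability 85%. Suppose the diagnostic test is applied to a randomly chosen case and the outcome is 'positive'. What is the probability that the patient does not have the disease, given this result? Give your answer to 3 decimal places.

P(¬H | E) ≈ 0.325

Write H for 'the patient has the disease'. Prior odds H:¬H = 0.18/0.82 = 0.21951. For the 'positive' outcome, the likelihood ratio is 0.85/0.09 = 9.4444.
Posterior odds = 0.21951 × 9.4444 = 2.0732, so P(H|E) = 2.0732/(1+2.0732) = 0.675. Then P(¬H|E) = 1 − 0.675 = 0.325.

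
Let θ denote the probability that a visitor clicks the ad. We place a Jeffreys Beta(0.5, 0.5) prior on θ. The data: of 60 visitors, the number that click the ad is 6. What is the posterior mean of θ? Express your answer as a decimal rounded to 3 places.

The binomial likelihood is conjugate to the Beta prior: with 6 successes and 54 failures, the posterior is Beta(0.5+6, 0.5+54) = Beta(6.5, 54.5).
E[θ | data] = 6.5/(6.5+54.5) = 0.107.

Posterior mean ≈ 0.107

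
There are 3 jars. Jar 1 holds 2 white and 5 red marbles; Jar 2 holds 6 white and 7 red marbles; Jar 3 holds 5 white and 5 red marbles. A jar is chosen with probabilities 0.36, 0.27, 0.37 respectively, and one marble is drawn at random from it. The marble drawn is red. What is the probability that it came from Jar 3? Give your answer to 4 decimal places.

P(red|Jar 1) = 0.7143; P(red|Jar 2) = 0.5385; P(red|Jar 3) = 0.5.
Prior × likelihood for each source: 0.36·0.7143=0.2571, 0.27·0.5385=0.1454, 0.37·0.5=0.1850. Summing gives P(red) = 0.58753.
P(Jar 3 | red) = 0.1850 / 0.58753 = 0.3149.

Posterior probability ≈ 0.3149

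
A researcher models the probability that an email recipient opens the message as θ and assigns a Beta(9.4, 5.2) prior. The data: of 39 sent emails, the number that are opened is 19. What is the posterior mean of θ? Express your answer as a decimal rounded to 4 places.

Posterior mean ≈ 0.5299

Observing 19 successes and 20 failures updates Beta(9.4, 5.2) by adding the success and failure counts to the two shape parameters: α = 9.4+19 = 28.4, β = 5.2+20 = 25.2.
E[θ | data] = 28.4/(28.4+25.2) = 0.5299.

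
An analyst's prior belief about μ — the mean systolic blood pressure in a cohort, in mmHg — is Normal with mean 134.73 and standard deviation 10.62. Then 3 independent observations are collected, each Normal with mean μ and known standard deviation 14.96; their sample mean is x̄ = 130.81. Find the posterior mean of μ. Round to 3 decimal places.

With known σ, the Normal prior is conjugate. Weight on the data is w = (n/σ²)/(n/σ² + 1/τ₀²) = 0.0134047/(0.0134047+0.00886647) = 0.60189.
Posterior mean = w·x̄ + (1−w)·μ₀ = 0.60189·130.81 + 0.39811·134.73 = 132.371.

Posterior mean ≈ 132.371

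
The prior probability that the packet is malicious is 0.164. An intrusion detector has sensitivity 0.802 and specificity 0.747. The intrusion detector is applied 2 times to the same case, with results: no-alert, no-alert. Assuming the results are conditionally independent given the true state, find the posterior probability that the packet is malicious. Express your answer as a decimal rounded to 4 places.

Posterior P(H) ≈ 0.0136

With H the event that the packet is malicious, the joint likelihood of the observed sequence is P(data|H) = 0.198·0.198 = 0.039204 and P(data|¬H) = 0.747·0.747 = 0.55801.
Bayes: P(H|data) = 0.164·0.039204 / (0.164·0.039204 + 0.836·0.55801) = 0.0064295/0.47292 = 0.0136.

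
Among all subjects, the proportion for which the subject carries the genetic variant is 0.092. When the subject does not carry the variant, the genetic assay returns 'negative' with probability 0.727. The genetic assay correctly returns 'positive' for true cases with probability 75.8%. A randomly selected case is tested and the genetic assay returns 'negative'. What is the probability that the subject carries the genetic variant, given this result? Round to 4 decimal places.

Let H be the event that the subject carries the genetic variant. P(H) = 0.092, so P(¬H) = 0.908. With E the 'negative' result, P(E|H) = 0.242 and P(E|¬H) = 0.727.
P(E) = 0.242·0.092 + 0.727·0.908 = 0.022264 + 0.66012 = 0.68238.
By Bayes' theorem, P(H|E) = 0.022264 / 0.68238 = 0.0326.

P(H | E) ≈ 0.0326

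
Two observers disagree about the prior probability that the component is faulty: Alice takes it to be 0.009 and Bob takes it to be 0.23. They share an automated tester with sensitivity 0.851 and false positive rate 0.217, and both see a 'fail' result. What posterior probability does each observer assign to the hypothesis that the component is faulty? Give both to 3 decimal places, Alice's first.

P('+'|H) = 0.851, P('+'|¬H) = 0.217.
Alice: numerator 0.851·0.009 = 0.0076590; evidence = 0.0076590+0.217·0.991 = 0.22271; posterior = 0.034.
Bob: numerator 0.851·0.23 = 0.19573; evidence = 0.19573+0.217·0.77 = 0.36282; posterior = 0.539.

Alice: 0.034; Bob: 0.539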